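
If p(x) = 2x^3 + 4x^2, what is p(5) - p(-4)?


p(5) = 350
p(-4) = -64
p(5) - p(-4) = 350 + 64 = 414


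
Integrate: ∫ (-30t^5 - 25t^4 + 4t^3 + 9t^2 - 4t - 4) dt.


Reverse power rule on each term:
  ∫ -30t^5 dt = -5t^6
  ∫ -25t^4 dt = -5t^5
  ∫ 4t^3 dt = t^4
  ∫ 9t^2 dt = 3t^3
  ∫ -4t dt = -2t^2
  ∫ -4 dt = -4t
F(t) = -5t^6 - 5t^5 + t^4 + 3t^3 - 2t^2 - 4t + C


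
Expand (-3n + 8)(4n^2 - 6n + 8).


Distribute each term of the first polynomial:
  (-3n)(4n^2 - 6n + 8) = -12n^3 + 18n^2 - 24n
  (8)(4n^2 - 6n + 8) = 32n^2 - 48n + 64
Sum: -12n^3 + 50n^2 - 72n + 64


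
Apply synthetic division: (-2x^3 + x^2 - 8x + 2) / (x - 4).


Synthetic division with c = 4. Coefficients: -2, 1, -8, 2
Bring down -2.
  -2 * 4 = -8; -8 + 1 = -7
  -7 * 4 = -28; -28 - 8 = -36
  -36 * 4 = -144; -144 + 2 = -142
Quotient: -2x^2 - 7x - 36, Remainder: -142


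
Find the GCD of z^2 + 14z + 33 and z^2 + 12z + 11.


Factor each:
  z^2 + 14z + 33 = (z + 11)(z + 3)
  z^2 + 12z + 11 = (z + 11)(z + 1)
Common monic factor: z + 11


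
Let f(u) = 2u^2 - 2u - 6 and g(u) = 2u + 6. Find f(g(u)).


Substitute g(u) into f:
f(g(u)) = 2*(2u + 6)^2 + (-2)*(2u + 6) + (-6)
(2u + 6)^2 = 4u^2 + 24u + 36
Expand and combine: 8u^2 + 44u + 54


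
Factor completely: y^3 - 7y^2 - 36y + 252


Try integer roots (divisors of 252). y=7: p(7)=0.
Divide out (y - 7): quotient is y^2 - 36.
Factor the quadratic: (y - 6)(y + 6)
Result: (y - 7)(y - 6)(y + 6)


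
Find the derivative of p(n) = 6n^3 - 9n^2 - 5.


Apply the power rule term by term:
  d/dn(6n^3) = 18n^2
  d/dn(-9n^2) = -18n
  d/dn(-5) = 0
p'(n) = 18n^2 - 18n


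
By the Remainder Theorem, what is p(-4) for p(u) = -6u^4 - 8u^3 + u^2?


By the Remainder Theorem, the remainder equals p(-4):
  -6*(-4)^4 = -1536
  -8*(-4)^3 = 512
  1*(-4)^2 = 16
  0*(-4)^1 = 0
  constant: 0
Sum: -1536 + 512 + 16 + 0 + 0 = -1008


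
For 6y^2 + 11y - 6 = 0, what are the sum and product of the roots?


For ay^2+by+c=0: sum = -b/a, product = c/a.
a=6, b=11, c=-6
Sum = -(11)/6 = -11/6
Product = (-6)/6 = -1


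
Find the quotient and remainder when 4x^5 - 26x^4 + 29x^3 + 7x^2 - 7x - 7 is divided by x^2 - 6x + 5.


(4x^5 - 26x^4 + 29x^3 + 7x^2 - 7x - 7) / (x^2 - 6x + 5)
Step 1: 4x^3 * (x^2 - 6x + 5) = 4x^5 - 24x^4 + 20x^3; subtract.
Step 2: -2x^2 * (x^2 - 6x + 5) = -2x^4 + 12x^3 - 10x^2; subtract.
Step 3: -3x * (x^2 - 6x + 5) = -3x^3 + 18x^2 - 15x; subtract.
Step 4: -1 * (x^2 - 6x + 5) = -x^2 + 6x - 5; subtract.
Quotient: 4x^3 - 2x^2 - 3x - 1, Remainder: 2x - 2


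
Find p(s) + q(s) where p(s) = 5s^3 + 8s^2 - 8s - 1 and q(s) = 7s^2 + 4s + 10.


Align terms by degree and add:
  5s^3 + 8s^2 - 8s - 1
+ 7s^2 + 4s + 10
= 5s^3 + 15s^2 - 4s + 9


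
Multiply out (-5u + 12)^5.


Expand (-5u + 12)^5 by repeated multiplication:
  (-5u + 12)^2 = 25u^2 - 120u + 144
  (-5u + 12)^3 = -125u^3 + 900u^2 - 2160u + 1728
  (-5u + 12)^4 = 625u^4 - 6000u^3 + 21600u^2 - 34560u + 20736
= -3125u^5 + 37500u^4 - 180000u^3 + 432000u^2 - 518400u + 248832


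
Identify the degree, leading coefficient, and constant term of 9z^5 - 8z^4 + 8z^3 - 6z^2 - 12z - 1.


Highest power of z is 5, with coefficient 9. Constant term is -1.
Degree = 5, leading coefficient = 9, constant term = -1


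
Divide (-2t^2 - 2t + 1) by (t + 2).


(-2t^2 - 2t + 1) / (t + 2)
Step 1: -2t * (t + 2) = -2t^2 - 4t; subtract.
Step 2: 2 * (t + 2) = 2t + 4; subtract.
Quotient: -2t + 2, Remainder: -3


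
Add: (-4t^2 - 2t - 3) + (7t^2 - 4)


Align terms by degree and add:
  -4t^2 - 2t - 3
+ 7t^2 - 4
= 3t^2 - 2t - 7


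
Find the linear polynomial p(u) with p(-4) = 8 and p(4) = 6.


p(u) = mu + b. Using p(-4)=8, p(4)=6:
m = (8 - 6)/(-4 - 4) = 2/-8 = -1/4
b = 8 - m*(-4) = 8 - 1 = 7
p(u) = -(1/4)u + 7


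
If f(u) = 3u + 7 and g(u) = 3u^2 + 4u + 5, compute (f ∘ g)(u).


Substitute g(u) into f:
f(g(u)) = 3*(3u^2 + 4u + 5) + 7
Expand and combine: 9u^2 + 12u + 22


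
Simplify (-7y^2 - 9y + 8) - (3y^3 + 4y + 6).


Distribute the minus sign:
  (-7y^2 - 9y + 8)
- (3y^3 + 4y + 6)
Negate second polynomial: -3y^3 - 4y - 6
Add: -3y^3 - 7y^2 - 13y + 2


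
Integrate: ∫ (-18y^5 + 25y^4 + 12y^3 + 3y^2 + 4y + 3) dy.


Reverse power rule on each term:
  ∫ -18y^5 dy = -3y^6
  ∫ 25y^4 dy = 5y^5
  ∫ 12y^3 dy = 3y^4
  ∫ 3y^2 dy = y^3
  ∫ 4y dy = 2y^2
  ∫ 3 dy = 3y
F(y) = -3y^6 + 5y^5 + 3y^4 + y^3 + 2y^2 + 3y + C


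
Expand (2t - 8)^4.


Expand (2t - 8)^4 by repeated multiplication:
  (2t - 8)^2 = 4t^2 - 32t + 64
  (2t - 8)^3 = 8t^3 - 96t^2 + 384t - 512
= 16t^4 - 256t^3 + 1536t^2 - 4096t + 4096


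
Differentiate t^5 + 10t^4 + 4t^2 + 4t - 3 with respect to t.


Apply the power rule term by term:
  d/dt(t^5) = 5t^4
  d/dt(10t^4) = 40t^3
  d/dt(4t^2) = 8t
  d/dt(4t) = 4
  d/dt(-3) = 0
p'(t) = 5t^4 + 40t^3 + 8t + 4


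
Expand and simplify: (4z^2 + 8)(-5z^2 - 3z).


Distribute each term of the first polynomial:
  (4z^2)(-5z^2 - 3z) = -20z^4 - 12z^3
  (8)(-5z^2 - 3z) = -40z^2 - 24z
Sum: -20z^4 - 12z^3 - 40z^2 - 24z


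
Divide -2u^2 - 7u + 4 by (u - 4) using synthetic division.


Synthetic division with c = 4. Coefficients: -2, -7, 4
Bring down -2.
  -2 * 4 = -8; -8 - 7 = -15
  -15 * 4 = -60; -60 + 4 = -56
Quotient: -2u - 15, Remainder: -56


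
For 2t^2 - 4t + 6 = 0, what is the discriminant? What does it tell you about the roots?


D = b^2 - 4ac = (-4)^2 - 4(2)(6) = 16 - 48 = -32
Since D < 0: two complex conjugate roots (no real roots)


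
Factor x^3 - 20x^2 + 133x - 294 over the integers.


Try integer roots (divisors of -294). x=7: p(7)=0.
Divide out (x - 7): quotient is x^2 - 13x + 42.
Factor the quadratic: (x - 7)(x - 6)
Result: (x - 7)(x - 7)(x - 6)


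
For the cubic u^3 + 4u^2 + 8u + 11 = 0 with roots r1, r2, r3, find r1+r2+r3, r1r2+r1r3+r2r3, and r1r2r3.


Monic cubic u^3+bu^2+cu+d=0: sum=-b, pairwise sum=c, product=-d.
b=4, c=8, d=11
r1+r2+r3 = -4
r1r2+r1r3+r2r3 = 8
r1r2r3 = -11


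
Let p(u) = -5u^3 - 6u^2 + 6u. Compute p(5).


Using direct substitution:
  -5 * (5)^3 = -625
  -6 * (5)^2 = -150
  6 * (5)^1 = 30
  constant: 0
Sum = -625 - 150 + 30 + 0 = -745


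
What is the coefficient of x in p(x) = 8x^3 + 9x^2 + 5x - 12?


Read off the coefficient of x: 5


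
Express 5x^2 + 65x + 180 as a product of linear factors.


Roots satisfy r1 + r2 = -b/a = -13 and r1*r2 = c/a = 36.
So r1 = -4, r2 = -9.
5x^2 + 65x + 180 = 5(x - r1)(x - r2) = 5(x + 4)(x + 9)


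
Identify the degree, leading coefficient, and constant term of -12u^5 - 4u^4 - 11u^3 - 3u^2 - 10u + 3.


Highest power of u is 5, with coefficient -12. Constant term is 3.
Degree = 5, leading coefficient = -12, constant term = 3


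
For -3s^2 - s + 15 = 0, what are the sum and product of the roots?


For as^2+bs+c=0: sum = -b/a, product = c/a.
a=-3, b=-1, c=15
Sum = -(-1)/-3 = -1/3
Product = (15)/-3 = -5


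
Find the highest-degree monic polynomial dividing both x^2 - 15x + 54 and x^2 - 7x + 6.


Factor each:
  x^2 - 15x + 54 = (x - 6)(x - 9)
  x^2 - 7x + 6 = (x - 6)(x - 1)
Common monic factor: x - 6


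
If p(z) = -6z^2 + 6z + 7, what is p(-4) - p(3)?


p(-4) = -113
p(3) = -29
p(-4) - p(3) = -113 + 29 = -84


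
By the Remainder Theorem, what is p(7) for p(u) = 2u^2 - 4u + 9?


By the Remainder Theorem, the remainder equals p(7):
  2*(7)^2 = 98
  -4*(7)^1 = -28
  constant: 9
Sum: 98 - 28 + 9 = 79


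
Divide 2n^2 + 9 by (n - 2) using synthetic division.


Synthetic division with c = 2. Coefficients: 2, 0, 9
Bring down 2.
  2 * 2 = 4; 4 + 0 = 4
  4 * 2 = 8; 8 + 9 = 17
Quotient: 2n + 4, Remainder: 17


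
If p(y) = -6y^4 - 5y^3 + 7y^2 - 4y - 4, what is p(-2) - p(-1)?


p(-2) = -24
p(-1) = 6
p(-2) - p(-1) = -24 - 6 = -30


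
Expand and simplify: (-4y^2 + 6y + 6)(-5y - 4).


Distribute each term of the first polynomial:
  (-4y^2)(-5y - 4) = 20y^3 + 16y^2
  (6y)(-5y - 4) = -30y^2 - 24y
  (6)(-5y - 4) = -30y - 24
Sum: 20y^3 - 14y^2 - 54y - 24


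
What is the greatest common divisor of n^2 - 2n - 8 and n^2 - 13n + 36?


Factor each:
  n^2 - 2n - 8 = (n - 4)(n + 2)
  n^2 - 13n + 36 = (n - 4)(n - 9)
Common monic factor: n - 4


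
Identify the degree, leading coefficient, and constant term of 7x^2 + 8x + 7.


Highest power of x is 2, with coefficient 7. Constant term is 7.
Degree = 2, leading coefficient = 7, constant term = 7


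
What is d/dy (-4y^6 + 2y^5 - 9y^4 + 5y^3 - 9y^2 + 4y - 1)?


Apply the power rule term by term:
  d/dy(-4y^6) = -24y^5
  d/dy(2y^5) = 10y^4
  d/dy(-9y^4) = -36y^3
  d/dy(5y^3) = 15y^2
  d/dy(-9y^2) = -18y
  d/dy(4y) = 4
  d/dy(-1) = 0
p'(y) = -24y^5 + 10y^4 - 36y^3 + 15y^2 - 18y + 4


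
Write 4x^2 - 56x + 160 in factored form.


Roots satisfy r1 + r2 = -b/a = 14 and r1*r2 = c/a = 40.
So r1 = 10, r2 = 4.
4x^2 - 56x + 160 = 4(x - r1)(x - r2) = 4(x - 10)(x - 4)


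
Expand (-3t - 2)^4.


Expand (-3t - 2)^4 by repeated multiplication:
  (-3t - 2)^2 = 9t^2 + 12t + 4
  (-3t - 2)^3 = -27t^3 - 54t^2 - 36t - 8
= 81t^4 + 216t^3 + 216t^2 + 96t + 16


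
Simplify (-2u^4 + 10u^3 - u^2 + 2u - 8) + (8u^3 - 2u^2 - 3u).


Align terms by degree and add:
  -2u^4 + 10u^3 - u^2 + 2u - 8
+ 8u^3 - 2u^2 - 3u
= -2u^4 + 18u^3 - 3u^2 - u - 8


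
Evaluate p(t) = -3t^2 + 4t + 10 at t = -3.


Using direct substitution:
  -3 * (-3)^2 = -27
  4 * (-3)^1 = -12
  constant: 10
Sum = -27 - 12 + 10 = -29


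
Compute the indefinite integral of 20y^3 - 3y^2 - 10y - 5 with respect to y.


Reverse power rule on each term:
  ∫ 20y^3 dy = 5y^4
  ∫ -3y^2 dy = -y^3
  ∫ -10y dy = -5y^2
  ∫ -5 dy = -5y
F(y) = 5y^4 - y^3 - 5y^2 - 5y + C


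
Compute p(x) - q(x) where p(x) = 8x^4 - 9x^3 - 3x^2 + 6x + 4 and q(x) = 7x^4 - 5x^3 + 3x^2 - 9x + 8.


Distribute the minus sign:
  (8x^4 - 9x^3 - 3x^2 + 6x + 4)
- (7x^4 - 5x^3 + 3x^2 - 9x + 8)
Negate second polynomial: -7x^4 + 5x^3 - 3x^2 + 9x - 8
Add: x^4 - 4x^3 - 6x^2 + 15x - 4


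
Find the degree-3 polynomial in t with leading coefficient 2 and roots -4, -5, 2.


p(t) = 2(t + 4)(t + 5)(t - 2)
Expand: 2t^3 + 14t^2 + 4t - 80


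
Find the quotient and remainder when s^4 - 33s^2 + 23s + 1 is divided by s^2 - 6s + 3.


(s^4 - 33s^2 + 23s + 1) / (s^2 - 6s + 3)
Step 1: s^2 * (s^2 - 6s + 3) = s^4 - 6s^3 + 3s^2; subtract.
Step 2: 6s * (s^2 - 6s + 3) = 6s^3 - 36s^2 + 18s; subtract.
Step 3: 0 * (s^2 - 6s + 3) = 0; subtract.
Quotient: s^2 + 6s, Remainder: 5s + 1


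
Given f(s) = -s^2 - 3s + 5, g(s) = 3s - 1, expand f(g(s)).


Substitute g(s) into f:
f(g(s)) = -1*(3s - 1)^2 + (-3)*(3s - 1) + 5
(3s - 1)^2 = 9s^2 - 6s + 1
Expand and combine: -9s^2 - 3s + 7


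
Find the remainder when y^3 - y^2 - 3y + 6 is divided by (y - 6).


By the Remainder Theorem, the remainder equals p(6):
  1*(6)^3 = 216
  -1*(6)^2 = -36
  -3*(6)^1 = -18
  constant: 6
Sum: 216 - 36 - 18 + 6 = 168


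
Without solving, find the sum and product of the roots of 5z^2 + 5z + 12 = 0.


For az^2+bz+c=0: sum = -b/a, product = c/a.
a=5, b=5, c=12
Sum = -(5)/5 = -1
Product = (12)/5 = 12/5


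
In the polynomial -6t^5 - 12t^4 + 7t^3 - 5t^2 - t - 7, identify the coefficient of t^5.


Read off the coefficient of t^5: -6


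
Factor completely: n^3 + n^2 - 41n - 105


Try integer roots (divisors of -105). n=-3: p(-3)=0.
Divide out (n + 3): quotient is n^2 - 2n - 35.
Factor the quadratic: (n + 5)(n - 7)
Result: (n + 3)(n + 5)(n - 7)


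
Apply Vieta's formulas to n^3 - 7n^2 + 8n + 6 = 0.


Monic cubic n^3+bn^2+cn+d=0: sum=-b, pairwise sum=c, product=-d.
b=-7, c=8, d=6
r1+r2+r3 = 7
r1r2+r1r3+r2r3 = 8
r1r2r3 = -6


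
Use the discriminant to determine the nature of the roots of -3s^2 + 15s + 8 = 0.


D = b^2 - 4ac = (15)^2 - 4(-3)(8) = 225 + 96 = 321
Since D > 0: two distinct irrational roots


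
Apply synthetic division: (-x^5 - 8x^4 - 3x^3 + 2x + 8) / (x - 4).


Synthetic division with c = 4. Coefficients: -1, -8, -3, 0, 2, 8
Bring down -1.
  -1 * 4 = -4; -4 - 8 = -12
  -12 * 4 = -48; -48 - 3 = -51
  -51 * 4 = -204; -204 + 0 = -204
  -204 * 4 = -816; -816 + 2 = -814
  -814 * 4 = -3256; -3256 + 8 = -3248
Quotient: -x^4 - 12x^3 - 51x^2 - 204x - 814, Remainder: -3248


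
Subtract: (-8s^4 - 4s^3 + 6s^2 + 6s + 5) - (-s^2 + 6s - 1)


Distribute the minus sign:
  (-8s^4 - 4s^3 + 6s^2 + 6s + 5)
- (-s^2 + 6s - 1)
Negate second polynomial: s^2 - 6s + 1
Add: -8s^4 - 4s^3 + 7s^2 + 6


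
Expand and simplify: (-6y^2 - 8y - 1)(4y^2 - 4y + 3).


Distribute each term of the first polynomial:
  (-6y^2)(4y^2 - 4y + 3) = -24y^4 + 24y^3 - 18y^2
  (-8y)(4y^2 - 4y + 3) = -32y^3 + 32y^2 - 24y
  (-1)(4y^2 - 4y + 3) = -4y^2 + 4y - 3
Sum: -24y^4 - 8y^3 + 10y^2 - 20y - 3


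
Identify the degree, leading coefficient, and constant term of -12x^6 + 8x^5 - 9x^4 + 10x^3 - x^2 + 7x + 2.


Highest power of x is 6, with coefficient -12. Constant term is 2.
Degree = 6, leading coefficient = -12, constant term = 2


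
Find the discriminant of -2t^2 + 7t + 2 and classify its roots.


D = b^2 - 4ac = (7)^2 - 4(-2)(2) = 49 + 16 = 65
Since D > 0: two distinct irrational roots


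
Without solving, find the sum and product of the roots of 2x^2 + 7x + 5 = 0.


For ax^2+bx+c=0: sum = -b/a, product = c/a.
a=2, b=7, c=5
Sum = -(7)/2 = -7/2
Product = (5)/2 = 5/2


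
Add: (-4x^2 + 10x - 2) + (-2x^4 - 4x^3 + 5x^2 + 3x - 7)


Align terms by degree and add:
  -4x^2 + 10x - 2
  -2x^4 - 4x^3 + 5x^2 + 3x - 7
= -2x^4 - 4x^3 + x^2 + 13x - 9


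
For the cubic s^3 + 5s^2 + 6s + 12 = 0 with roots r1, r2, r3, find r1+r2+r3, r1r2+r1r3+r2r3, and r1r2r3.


Monic cubic s^3+bs^2+cs+d=0: sum=-b, pairwise sum=c, product=-d.
b=5, c=6, d=12
r1+r2+r3 = -5
r1r2+r1r3+r2r3 = 6
r1r2r3 = -12


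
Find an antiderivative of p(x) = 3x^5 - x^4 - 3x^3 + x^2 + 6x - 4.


Reverse power rule on each term:
  ∫ 3x^5 dx = (1/2)x^6
  ∫ -x^4 dx = -(1/5)x^5
  ∫ -3x^3 dx = -(3/4)x^4
  ∫ x^2 dx = (1/3)x^3
  ∫ 6x dx = 3x^2
  ∫ -4 dx = -4x
F(x) = (1/2)x^6 - (1/5)x^5 - (3/4)x^4 + (1/3)x^3 + 3x^2 - 4x + C


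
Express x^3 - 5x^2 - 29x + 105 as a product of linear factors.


Try integer roots (divisors of 105). x=3: p(3)=0.
Divide out (x - 3): quotient is x^2 - 2x - 35.
Factor the quadratic: (x + 5)(x - 7)
Result: (x - 3)(x + 5)(x - 7)


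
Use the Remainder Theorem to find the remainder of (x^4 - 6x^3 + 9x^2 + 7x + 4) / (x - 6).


By the Remainder Theorem, the remainder equals p(6):
  1*(6)^4 = 1296
  -6*(6)^3 = -1296
  9*(6)^2 = 324
  7*(6)^1 = 42
  constant: 4
Sum: 1296 - 1296 + 324 + 42 + 4 = 370


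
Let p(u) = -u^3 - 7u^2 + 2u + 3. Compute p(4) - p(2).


p(4) = -165
p(2) = -29
p(4) - p(2) = -165 + 29 = -136


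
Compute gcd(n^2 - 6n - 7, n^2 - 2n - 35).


Factor each:
  n^2 - 6n - 7 = (n - 7)(n + 1)
  n^2 - 2n - 35 = (n - 7)(n + 5)
Common monic factor: n - 7


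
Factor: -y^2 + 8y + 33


Roots satisfy r1 + r2 = -b/a = 8 and r1*r2 = c/a = -33.
So r1 = 11, r2 = -3.
-y^2 + 8y + 33 = -(y - r1)(y - r2) = -(y - 11)(y + 3)


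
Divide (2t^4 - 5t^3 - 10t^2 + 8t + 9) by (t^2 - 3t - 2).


(2t^4 - 5t^3 - 10t^2 + 8t + 9) / (t^2 - 3t - 2)
Step 1: 2t^2 * (t^2 - 3t - 2) = 2t^4 - 6t^3 - 4t^2; subtract.
Step 2: t * (t^2 - 3t - 2) = t^3 - 3t^2 - 2t; subtract.
Step 3: -3 * (t^2 - 3t - 2) = -3t^2 + 9t + 6; subtract.
Quotient: 2t^2 + t - 3, Remainder: t + 3


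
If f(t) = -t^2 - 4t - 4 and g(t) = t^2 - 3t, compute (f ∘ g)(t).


Substitute g(t) into f:
f(g(t)) = -1*(t^2 - 3t)^2 + (-4)*(t^2 - 3t) + (-4)
(t^2 - 3t)^2 = t^4 - 6t^3 + 9t^2
Expand and combine: -t^4 + 6t^3 - 13t^2 + 12t - 4


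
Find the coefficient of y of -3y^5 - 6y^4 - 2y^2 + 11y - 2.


Read off the coefficient of y: 11


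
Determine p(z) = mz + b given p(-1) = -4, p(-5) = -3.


p(z) = mz + b. Using p(-1)=-4, p(-5)=-3:
m = (-4 + 3)/(-1 + 5) = -1/4 = -1/4
b = -4 - m*(-1) = -4 - 1/4 = -17/4
p(z) = -(1/4)z - (17/4)


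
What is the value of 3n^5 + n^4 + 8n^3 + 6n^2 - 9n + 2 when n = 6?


Using direct substitution:
  3 * (6)^5 = 23328
  1 * (6)^4 = 1296
  8 * (6)^3 = 1728
  6 * (6)^2 = 216
  -9 * (6)^1 = -54
  constant: 2
Sum = 23328 + 1296 + 1728 + 216 - 54 + 2 = 26516


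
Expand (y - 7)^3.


Expand (y - 7)^3 by repeated multiplication:
  (y - 7)^2 = y^2 - 14y + 49
= y^3 - 21y^2 + 147y - 343


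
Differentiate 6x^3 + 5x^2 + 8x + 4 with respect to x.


Apply the power rule term by term:
  d/dx(6x^3) = 18x^2
  d/dx(5x^2) = 10x
  d/dx(8x) = 8
  d/dx(4) = 0
p'(x) = 18x^2 + 10x + 8


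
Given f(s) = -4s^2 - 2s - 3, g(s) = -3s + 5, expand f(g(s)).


Substitute g(s) into f:
f(g(s)) = -4*(-3s + 5)^2 + (-2)*(-3s + 5) + (-3)
(-3s + 5)^2 = 9s^2 - 30s + 25
Expand and combine: -36s^2 + 126s - 113


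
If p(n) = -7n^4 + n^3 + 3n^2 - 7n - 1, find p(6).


Using direct substitution:
  -7 * (6)^4 = -9072
  1 * (6)^3 = 216
  3 * (6)^2 = 108
  -7 * (6)^1 = -42
  constant: -1
Sum = -9072 + 216 + 108 - 42 - 1 = -8791


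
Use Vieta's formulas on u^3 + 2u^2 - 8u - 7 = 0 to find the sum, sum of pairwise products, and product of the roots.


Monic cubic u^3+bu^2+cu+d=0: sum=-b, pairwise sum=c, product=-d.
b=2, c=-8, d=-7
r1+r2+r3 = -2
r1r2+r1r3+r2r3 = -8
r1r2r3 = 7


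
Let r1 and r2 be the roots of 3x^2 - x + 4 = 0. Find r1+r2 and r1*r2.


For ax^2+bx+c=0: sum = -b/a, product = c/a.
a=3, b=-1, c=4
Sum = -(-1)/3 = 1/3
Product = (4)/3 = 4/3


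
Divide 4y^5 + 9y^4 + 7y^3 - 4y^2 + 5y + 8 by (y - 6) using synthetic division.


Synthetic division with c = 6. Coefficients: 4, 9, 7, -4, 5, 8
Bring down 4.
  4 * 6 = 24; 24 + 9 = 33
  33 * 6 = 198; 198 + 7 = 205
  205 * 6 = 1230; 1230 - 4 = 1226
  1226 * 6 = 7356; 7356 + 5 = 7361
  7361 * 6 = 44166; 44166 + 8 = 44174
Quotient: 4y^4 + 33y^3 + 205y^2 + 1226y + 7361, Remainder: 44174


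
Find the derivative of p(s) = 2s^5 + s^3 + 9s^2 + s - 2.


Apply the power rule term by term:
  d/ds(2s^5) = 10s^4
  d/ds(s^3) = 3s^2
  d/ds(9s^2) = 18s
  d/ds(s) = 1
  d/ds(-2) = 0
p'(s) = 10s^4 + 3s^2 + 18s + 1


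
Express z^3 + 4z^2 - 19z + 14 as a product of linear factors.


Try integer roots (divisors of 14). z=1: p(1)=0.
Divide out (z - 1): quotient is z^2 + 5z - 14.
Factor the quadratic: (z + 7)(z - 2)
Result: (z - 1)(z + 7)(z - 2)


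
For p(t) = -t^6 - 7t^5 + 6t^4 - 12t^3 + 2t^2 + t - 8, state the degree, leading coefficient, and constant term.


Highest power of t is 6, with coefficient -1. Constant term is -8.
Degree = 6, leading coefficient = -1, constant term = -8


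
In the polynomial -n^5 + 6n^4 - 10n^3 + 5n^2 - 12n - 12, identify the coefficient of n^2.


Read off the coefficient of n^2: 5


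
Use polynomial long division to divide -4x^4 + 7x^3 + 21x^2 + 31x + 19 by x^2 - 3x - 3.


(-4x^4 + 7x^3 + 21x^2 + 31x + 19) / (x^2 - 3x - 3)
Step 1: -4x^2 * (x^2 - 3x - 3) = -4x^4 + 12x^3 + 12x^2; subtract.
Step 2: -5x * (x^2 - 3x - 3) = -5x^3 + 15x^2 + 15x; subtract.
Step 3: -6 * (x^2 - 3x - 3) = -6x^2 + 18x + 18; subtract.
Quotient: -4x^2 - 5x - 6, Remainder: -2x + 1


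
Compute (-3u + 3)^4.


Expand (-3u + 3)^4 by repeated multiplication:
  (-3u + 3)^2 = 9u^2 - 18u + 9
  (-3u + 3)^3 = -27u^3 + 81u^2 - 81u + 27
= 81u^4 - 324u^3 + 486u^2 - 324u + 81


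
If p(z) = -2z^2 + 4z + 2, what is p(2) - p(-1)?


p(2) = 2
p(-1) = -4
p(2) - p(-1) = 2 + 4 = 6


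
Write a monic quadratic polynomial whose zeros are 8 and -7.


p(z) = (z - 8)(z + 7)
Expand: z^2 - z - 56


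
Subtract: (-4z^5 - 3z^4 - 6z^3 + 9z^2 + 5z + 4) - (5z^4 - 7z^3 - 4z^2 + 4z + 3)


Distribute the minus sign:
  (-4z^5 - 3z^4 - 6z^3 + 9z^2 + 5z + 4)
- (5z^4 - 7z^3 - 4z^2 + 4z + 3)
Negate second polynomial: -5z^4 + 7z^3 + 4z^2 - 4z - 3
Add: -4z^5 - 8z^4 + z^3 + 13z^2 + z + 1


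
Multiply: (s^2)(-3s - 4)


Distribute each term of the first polynomial:
  (s^2)(-3s - 4) = -3s^3 - 4s^2
Sum: -3s^3 - 4s^2


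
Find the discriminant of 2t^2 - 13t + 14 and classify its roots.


D = b^2 - 4ac = (-13)^2 - 4(2)(14) = 169 - 112 = 57
Since D > 0: two distinct irrational roots


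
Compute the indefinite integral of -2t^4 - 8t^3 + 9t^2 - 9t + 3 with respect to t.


Reverse power rule on each term:
  ∫ -2t^4 dt = -(2/5)t^5
  ∫ -8t^3 dt = -2t^4
  ∫ 9t^2 dt = 3t^3
  ∫ -9t dt = -(9/2)t^2
  ∫ 3 dt = 3t
F(t) = -(2/5)t^5 - 2t^4 + 3t^3 - (9/2)t^2 + 3t + C


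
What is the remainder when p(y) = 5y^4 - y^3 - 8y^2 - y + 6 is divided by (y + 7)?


By the Remainder Theorem, the remainder equals p(-7):
  5*(-7)^4 = 12005
  -1*(-7)^3 = 343
  -8*(-7)^2 = -392
  -1*(-7)^1 = 7
  constant: 6
Sum: 12005 + 343 - 392 + 7 + 6 = 11969


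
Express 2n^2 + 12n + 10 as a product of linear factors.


Roots satisfy r1 + r2 = -b/a = -6 and r1*r2 = c/a = 5.
So r1 = -1, r2 = -5.
2n^2 + 12n + 10 = 2(n - r1)(n - r2) = 2(n + 1)(n + 5)


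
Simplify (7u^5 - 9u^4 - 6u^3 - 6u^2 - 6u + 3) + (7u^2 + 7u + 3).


Align terms by degree and add:
  7u^5 - 9u^4 - 6u^3 - 6u^2 - 6u + 3
+ 7u^2 + 7u + 3
= 7u^5 - 9u^4 - 6u^3 + u^2 + u + 6


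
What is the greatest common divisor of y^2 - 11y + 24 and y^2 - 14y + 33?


Factor each:
  y^2 - 11y + 24 = (y - 3)(y - 8)
  y^2 - 14y + 33 = (y - 3)(y - 11)
Common monic factor: y - 3


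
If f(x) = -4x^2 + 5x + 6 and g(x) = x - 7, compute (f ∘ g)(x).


Substitute g(x) into f:
f(g(x)) = -4*(x - 7)^2 + 5*(x - 7) + 6
(x - 7)^2 = x^2 - 14x + 49
Expand and combine: -4x^2 + 61x - 225


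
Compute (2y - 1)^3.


Expand (2y - 1)^3 by repeated multiplication:
  (2y - 1)^2 = 4y^2 - 4y + 1
= 8y^3 - 12y^2 + 6y - 1


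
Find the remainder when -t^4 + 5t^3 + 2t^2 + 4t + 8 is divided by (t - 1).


By the Remainder Theorem, the remainder equals p(1):
  -1*(1)^4 = -1
  5*(1)^3 = 5
  2*(1)^2 = 2
  4*(1)^1 = 4
  constant: 8
Sum: -1 + 5 + 2 + 4 + 8 = 18


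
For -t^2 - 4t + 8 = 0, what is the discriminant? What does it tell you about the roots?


D = b^2 - 4ac = (-4)^2 - 4(-1)(8) = 16 + 32 = 48
Since D > 0: two distinct irrational roots


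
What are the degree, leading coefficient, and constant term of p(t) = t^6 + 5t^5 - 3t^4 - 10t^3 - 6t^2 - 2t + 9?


Highest power of t is 6, with coefficient 1. Constant term is 9.
Degree = 6, leading coefficient = 1, constant term = 9


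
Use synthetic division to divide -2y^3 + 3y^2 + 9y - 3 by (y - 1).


Synthetic division with c = 1. Coefficients: -2, 3, 9, -3
Bring down -2.
  -2 * 1 = -2; -2 + 3 = 1
  1 * 1 = 1; 1 + 9 = 10
  10 * 1 = 10; 10 - 3 = 7
Quotient: -2y^2 + y + 10, Remainder: 7


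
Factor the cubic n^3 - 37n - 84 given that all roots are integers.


Try integer roots (divisors of -84). n=-4: p(-4)=0.
Divide out (n + 4): quotient is n^2 - 4n - 21.
Factor the quadratic: (n + 3)(n - 7)
Result: (n + 4)(n + 3)(n - 7)


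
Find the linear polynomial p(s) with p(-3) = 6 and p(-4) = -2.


p(s) = ms + b. Using p(-3)=6, p(-4)=-2:
m = (6 + 2)/(-3 + 4) = 8/1 = 8
b = 6 - m*(-3) = 6 + 24 = 30
p(s) = 8s + 30


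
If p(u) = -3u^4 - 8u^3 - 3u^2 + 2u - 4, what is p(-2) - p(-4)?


p(-2) = -4
p(-4) = -316
p(-2) - p(-4) = -4 + 316 = 312


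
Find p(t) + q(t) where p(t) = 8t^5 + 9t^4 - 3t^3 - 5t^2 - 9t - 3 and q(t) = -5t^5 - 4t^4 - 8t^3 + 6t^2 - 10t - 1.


Align terms by degree and add:
  8t^5 + 9t^4 - 3t^3 - 5t^2 - 9t - 3
  -5t^5 - 4t^4 - 8t^3 + 6t^2 - 10t - 1
= 3t^5 + 5t^4 - 11t^3 + t^2 - 19t - 4


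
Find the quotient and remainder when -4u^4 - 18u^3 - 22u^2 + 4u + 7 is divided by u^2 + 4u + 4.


(-4u^4 - 18u^3 - 22u^2 + 4u + 7) / (u^2 + 4u + 4)
Step 1: -4u^2 * (u^2 + 4u + 4) = -4u^4 - 16u^3 - 16u^2; subtract.
Step 2: -2u * (u^2 + 4u + 4) = -2u^3 - 8u^2 - 8u; subtract.
Step 3: 2 * (u^2 + 4u + 4) = 2u^2 + 8u + 8; subtract.
Quotient: -4u^2 - 2u + 2, Remainder: 4u - 1


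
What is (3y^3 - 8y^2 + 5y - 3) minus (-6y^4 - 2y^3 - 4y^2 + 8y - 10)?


Distribute the minus sign:
  (3y^3 - 8y^2 + 5y - 3)
- (-6y^4 - 2y^3 - 4y^2 + 8y - 10)
Negate second polynomial: 6y^4 + 2y^3 + 4y^2 - 8y + 10
Add: 6y^4 + 5y^3 - 4y^2 - 3y + 7


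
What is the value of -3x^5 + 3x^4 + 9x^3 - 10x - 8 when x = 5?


Using direct substitution:
  -3 * (5)^5 = -9375
  3 * (5)^4 = 1875
  9 * (5)^3 = 1125
  0 * (5)^2 = 0
  -10 * (5)^1 = -50
  constant: -8
Sum = -9375 + 1875 + 1125 + 0 - 50 - 8 = -6433


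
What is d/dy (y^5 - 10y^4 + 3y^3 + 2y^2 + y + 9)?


Apply the power rule term by term:
  d/dy(y^5) = 5y^4
  d/dy(-10y^4) = -40y^3
  d/dy(3y^3) = 9y^2
  d/dy(2y^2) = 4y
  d/dy(y) = 1
  d/dy(9) = 0
p'(y) = 5y^4 - 40y^3 + 9y^2 + 4y + 1


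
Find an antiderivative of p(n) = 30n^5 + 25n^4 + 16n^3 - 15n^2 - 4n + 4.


Reverse power rule on each term:
  ∫ 30n^5 dn = 5n^6
  ∫ 25n^4 dn = 5n^5
  ∫ 16n^3 dn = 4n^4
  ∫ -15n^2 dn = -5n^3
  ∫ -4n dn = -2n^2
  ∫ 4 dn = 4n
F(n) = 5n^6 + 5n^5 + 4n^4 - 5n^3 - 2n^2 + 4n + C


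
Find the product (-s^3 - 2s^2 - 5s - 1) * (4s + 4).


Distribute each term of the first polynomial:
  (-s^3)(4s + 4) = -4s^4 - 4s^3
  (-2s^2)(4s + 4) = -8s^3 - 8s^2
  (-5s)(4s + 4) = -20s^2 - 20s
  (-1)(4s + 4) = -4s - 4
Sum: -4s^4 - 12s^3 - 28s^2 - 24s - 4


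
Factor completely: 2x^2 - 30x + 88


Roots satisfy r1 + r2 = -b/a = 15 and r1*r2 = c/a = 44.
So r1 = 11, r2 = 4.
2x^2 - 30x + 88 = 2(x - r1)(x - r2) = 2(x - 11)(x - 4)


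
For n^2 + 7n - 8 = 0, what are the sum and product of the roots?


For an^2+bn+c=0: sum = -b/a, product = c/a.
a=1, b=7, c=-8
Sum = -(7)/1 = -7
Product = (-8)/1 = -8


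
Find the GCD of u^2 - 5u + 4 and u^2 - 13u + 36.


Factor each:
  u^2 - 5u + 4 = (u - 4)(u - 1)
  u^2 - 13u + 36 = (u - 4)(u - 9)
Common monic factor: u - 4


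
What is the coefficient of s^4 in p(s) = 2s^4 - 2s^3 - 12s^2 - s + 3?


Read off the coefficient of s^4: 2


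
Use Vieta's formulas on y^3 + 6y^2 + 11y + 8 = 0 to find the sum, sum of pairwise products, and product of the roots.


Monic cubic y^3+by^2+cy+d=0: sum=-b, pairwise sum=c, product=-d.
b=6, c=11, d=8
r1+r2+r3 = -6
r1r2+r1r3+r2r3 = 11
r1r2r3 = -8


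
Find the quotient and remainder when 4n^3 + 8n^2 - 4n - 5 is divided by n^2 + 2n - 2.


(4n^3 + 8n^2 - 4n - 5) / (n^2 + 2n - 2)
Step 1: 4n * (n^2 + 2n - 2) = 4n^3 + 8n^2 - 8n; subtract.
Step 2: 0 * (n^2 + 2n - 2) = 0; subtract.
Quotient: 4n, Remainder: 4n - 5


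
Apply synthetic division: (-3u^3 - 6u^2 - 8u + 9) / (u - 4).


Synthetic division with c = 4. Coefficients: -3, -6, -8, 9
Bring down -3.
  -3 * 4 = -12; -12 - 6 = -18
  -18 * 4 = -72; -72 - 8 = -80
  -80 * 4 = -320; -320 + 9 = -311
Quotient: -3u^2 - 18u - 80, Remainder: -311


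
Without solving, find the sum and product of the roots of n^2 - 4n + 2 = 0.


For an^2+bn+c=0: sum = -b/a, product = c/a.
a=1, b=-4, c=2
Sum = -(-4)/1 = 4
Product = (2)/1 = 2


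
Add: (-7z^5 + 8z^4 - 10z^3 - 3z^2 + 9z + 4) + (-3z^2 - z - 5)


Align terms by degree and add:
  -7z^5 + 8z^4 - 10z^3 - 3z^2 + 9z + 4
  -3z^2 - z - 5
= -7z^5 + 8z^4 - 10z^3 - 6z^2 + 8z - 1


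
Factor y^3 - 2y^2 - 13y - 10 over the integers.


Try integer roots (divisors of -10). y=5: p(5)=0.
Divide out (y - 5): quotient is y^2 + 3y + 2.
Factor the quadratic: (y + 2)(y + 1)
Result: (y - 5)(y + 2)(y + 1)


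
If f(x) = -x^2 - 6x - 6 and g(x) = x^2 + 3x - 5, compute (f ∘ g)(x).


Substitute g(x) into f:
f(g(x)) = -1*(x^2 + 3x - 5)^2 + (-6)*(x^2 + 3x - 5) + (-6)
(x^2 + 3x - 5)^2 = x^4 + 6x^3 - x^2 - 30x + 25
Expand and combine: -x^4 - 6x^3 - 5x^2 + 12x - 1


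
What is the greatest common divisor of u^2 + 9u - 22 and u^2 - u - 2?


Factor each:
  u^2 + 9u - 22 = (u - 2)(u + 11)
  u^2 - u - 2 = (u - 2)(u + 1)
Common monic factor: u - 2


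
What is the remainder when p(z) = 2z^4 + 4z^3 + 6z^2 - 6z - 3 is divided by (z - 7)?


By the Remainder Theorem, the remainder equals p(7):
  2*(7)^4 = 4802
  4*(7)^3 = 1372
  6*(7)^2 = 294
  -6*(7)^1 = -42
  constant: -3
Sum: 4802 + 1372 + 294 - 42 - 3 = 6423


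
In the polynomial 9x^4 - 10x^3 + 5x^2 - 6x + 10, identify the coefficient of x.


Read off the coefficient of x: -6


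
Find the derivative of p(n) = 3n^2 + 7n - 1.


Apply the power rule term by term:
  d/dn(3n^2) = 6n
  d/dn(7n) = 7
  d/dn(-1) = 0
p'(n) = 6n + 7


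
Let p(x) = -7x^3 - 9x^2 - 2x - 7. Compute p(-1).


Using direct substitution:
  -7 * (-1)^3 = 7
  -9 * (-1)^2 = -9
  -2 * (-1)^1 = 2
  constant: -7
Sum = 7 - 9 + 2 - 7 = -7


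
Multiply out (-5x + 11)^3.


Expand (-5x + 11)^3 by repeated multiplication:
  (-5x + 11)^2 = 25x^2 - 110x + 121
= -125x^3 + 825x^2 - 1815x + 1331


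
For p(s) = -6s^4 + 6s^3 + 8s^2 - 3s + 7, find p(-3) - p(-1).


p(-3) = -560
p(-1) = 6
p(-3) - p(-1) = -560 - 6 = -566


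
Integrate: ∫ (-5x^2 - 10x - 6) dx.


Reverse power rule on each term:
  ∫ -5x^2 dx = -(5/3)x^3
  ∫ -10x dx = -5x^2
  ∫ -6 dx = -6x
F(x) = -(5/3)x^3 - 5x^2 - 6x + C


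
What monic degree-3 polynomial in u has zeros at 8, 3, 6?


p(u) = (u - 8)(u - 3)(u - 6)
Expand: u^3 - 17u^2 + 90u - 144


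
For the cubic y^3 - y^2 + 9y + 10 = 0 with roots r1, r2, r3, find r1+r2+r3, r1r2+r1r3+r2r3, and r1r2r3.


Monic cubic y^3+by^2+cy+d=0: sum=-b, pairwise sum=c, product=-d.
b=-1, c=9, d=10
r1+r2+r3 = 1
r1r2+r1r3+r2r3 = 9
r1r2r3 = -10


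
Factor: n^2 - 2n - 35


Roots satisfy r1 + r2 = -b/a = 2 and r1*r2 = c/a = -35.
So r1 = 7, r2 = -5.
n^2 - 2n - 35 = (n - r1)(n - r2) = (n - 7)(n + 5)


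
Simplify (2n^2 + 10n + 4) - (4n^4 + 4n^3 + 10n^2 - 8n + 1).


Distribute the minus sign:
  (2n^2 + 10n + 4)
- (4n^4 + 4n^3 + 10n^2 - 8n + 1)
Negate second polynomial: -4n^4 - 4n^3 - 10n^2 + 8n - 1
Add: -4n^4 - 4n^3 - 8n^2 + 18n + 3


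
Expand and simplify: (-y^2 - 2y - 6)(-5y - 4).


Distribute each term of the first polynomial:
  (-y^2)(-5y - 4) = 5y^3 + 4y^2
  (-2y)(-5y - 4) = 10y^2 + 8y
  (-6)(-5y - 4) = 30y + 24
Sum: 5y^3 + 14y^2 + 38y + 24


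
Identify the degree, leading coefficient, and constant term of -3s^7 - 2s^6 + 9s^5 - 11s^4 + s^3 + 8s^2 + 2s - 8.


Highest power of s is 7, with coefficient -3. Constant term is -8.
Degree = 7, leading coefficient = -3, constant term = -8


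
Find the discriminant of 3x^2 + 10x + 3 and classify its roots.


D = b^2 - 4ac = (10)^2 - 4(3)(3) = 100 - 36 = 64
Since D > 0: two distinct rational roots


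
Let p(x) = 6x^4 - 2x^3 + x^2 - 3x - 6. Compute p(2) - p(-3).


p(2) = 72
p(-3) = 552
p(2) - p(-3) = 72 - 552 = -480


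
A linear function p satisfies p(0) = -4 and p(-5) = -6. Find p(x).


p(x) = mx + b. Using p(0)=-4, p(-5)=-6:
m = (-4 + 6)/(0 + 5) = 2/5 = 2/5
b = -4 - m*(0) = -4 = -4
p(x) = (2/5)x - 4


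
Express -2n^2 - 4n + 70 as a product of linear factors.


Roots satisfy r1 + r2 = -b/a = -2 and r1*r2 = c/a = -35.
So r1 = -7, r2 = 5.
-2n^2 - 4n + 70 = -2(n - r1)(n - r2) = -2(n + 7)(n - 5)


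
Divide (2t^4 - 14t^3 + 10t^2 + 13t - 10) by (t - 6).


(2t^4 - 14t^3 + 10t^2 + 13t - 10) / (t - 6)
Step 1: 2t^3 * (t - 6) = 2t^4 - 12t^3; subtract.
Step 2: -2t^2 * (t - 6) = -2t^3 + 12t^2; subtract.
Step 3: -2t * (t - 6) = -2t^2 + 12t; subtract.
Step 4: 1 * (t - 6) = t - 6; subtract.
Quotient: 2t^3 - 2t^2 - 2t + 1, Remainder: -4


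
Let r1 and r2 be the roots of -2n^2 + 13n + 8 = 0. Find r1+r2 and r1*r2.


For an^2+bn+c=0: sum = -b/a, product = c/a.
a=-2, b=13, c=8
Sum = -(13)/-2 = 13/2
Product = (8)/-2 = -4


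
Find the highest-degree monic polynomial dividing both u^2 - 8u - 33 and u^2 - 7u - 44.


Factor each:
  u^2 - 8u - 33 = (u - 11)(u + 3)
  u^2 - 7u - 44 = (u - 11)(u + 4)
Common monic factor: u - 11


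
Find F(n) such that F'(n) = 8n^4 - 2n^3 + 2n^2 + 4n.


Reverse power rule on each term:
  ∫ 8n^4 dn = (8/5)n^5
  ∫ -2n^3 dn = -(1/2)n^4
  ∫ 2n^2 dn = (2/3)n^3
  ∫ 4n dn = 2n^2
F(n) = (8/5)n^5 - (1/2)n^4 + (2/3)n^3 + 2n^2 + C


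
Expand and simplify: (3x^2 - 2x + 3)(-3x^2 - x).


Distribute each term of the first polynomial:
  (3x^2)(-3x^2 - x) = -9x^4 - 3x^3
  (-2x)(-3x^2 - x) = 6x^3 + 2x^2
  (3)(-3x^2 - x) = -9x^2 - 3x
Sum: -9x^4 + 3x^3 - 7x^2 - 3x


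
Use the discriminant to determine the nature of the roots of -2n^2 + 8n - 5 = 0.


D = b^2 - 4ac = (8)^2 - 4(-2)(-5) = 64 - 40 = 24
Since D > 0: two distinct irrational roots


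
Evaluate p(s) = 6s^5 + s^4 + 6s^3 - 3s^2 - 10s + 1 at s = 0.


Using direct substitution:
  6 * (0)^5 = 0
  1 * (0)^4 = 0
  6 * (0)^3 = 0
  -3 * (0)^2 = 0
  -10 * (0)^1 = 0
  constant: 1
Sum = 0 + 0 + 0 + 0 + 0 + 1 = 1


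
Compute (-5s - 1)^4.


Expand (-5s - 1)^4 by repeated multiplication:
  (-5s - 1)^2 = 25s^2 + 10s + 1
  (-5s - 1)^3 = -125s^3 - 75s^2 - 15s - 1
= 625s^4 + 500s^3 + 150s^2 + 20s + 1


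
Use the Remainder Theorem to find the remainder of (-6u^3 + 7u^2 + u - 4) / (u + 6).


By the Remainder Theorem, the remainder equals p(-6):
  -6*(-6)^3 = 1296
  7*(-6)^2 = 252
  1*(-6)^1 = -6
  constant: -4
Sum: 1296 + 252 - 6 - 4 = 1538


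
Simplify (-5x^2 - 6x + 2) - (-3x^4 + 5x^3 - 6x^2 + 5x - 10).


Distribute the minus sign:
  (-5x^2 - 6x + 2)
- (-3x^4 + 5x^3 - 6x^2 + 5x - 10)
Negate second polynomial: 3x^4 - 5x^3 + 6x^2 - 5x + 10
Add: 3x^4 - 5x^3 + x^2 - 11x + 12


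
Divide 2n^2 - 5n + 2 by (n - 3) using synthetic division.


Synthetic division with c = 3. Coefficients: 2, -5, 2
Bring down 2.
  2 * 3 = 6; 6 - 5 = 1
  1 * 3 = 3; 3 + 2 = 5
Quotient: 2n + 1, Remainder: 5


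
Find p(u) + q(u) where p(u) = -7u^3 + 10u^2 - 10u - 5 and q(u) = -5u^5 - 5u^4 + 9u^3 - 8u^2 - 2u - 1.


Align terms by degree and add:
  -7u^3 + 10u^2 - 10u - 5
  -5u^5 - 5u^4 + 9u^3 - 8u^2 - 2u - 1
= -5u^5 - 5u^4 + 2u^3 + 2u^2 - 12u - 6


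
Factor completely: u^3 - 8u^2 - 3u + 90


Try integer roots (divisors of 90). u=-3: p(-3)=0.
Divide out (u + 3): quotient is u^2 - 11u + 30.
Factor the quadratic: (u - 6)(u - 5)
Result: (u + 3)(u - 6)(u - 5)


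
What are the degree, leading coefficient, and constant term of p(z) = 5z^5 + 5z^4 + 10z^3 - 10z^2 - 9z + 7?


Highest power of z is 5, with coefficient 5. Constant term is 7.
Degree = 5, leading coefficient = 5, constant term = 7


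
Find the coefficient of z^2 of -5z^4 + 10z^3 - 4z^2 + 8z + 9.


Read off the coefficient of z^2: -4


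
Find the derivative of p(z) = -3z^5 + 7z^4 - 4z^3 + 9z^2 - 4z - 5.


Apply the power rule term by term:
  d/dz(-3z^5) = -15z^4
  d/dz(7z^4) = 28z^3
  d/dz(-4z^3) = -12z^2
  d/dz(9z^2) = 18z
  d/dz(-4z) = -4
  d/dz(-5) = 0
p'(z) = -15z^4 + 28z^3 - 12z^2 + 18z - 4


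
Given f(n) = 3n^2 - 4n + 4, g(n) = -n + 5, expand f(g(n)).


Substitute g(n) into f:
f(g(n)) = 3*(-n + 5)^2 + (-4)*(-n + 5) + 4
(-n + 5)^2 = n^2 - 10n + 25
Expand and combine: 3n^2 - 26n + 59


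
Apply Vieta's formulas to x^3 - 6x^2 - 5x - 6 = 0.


Monic cubic x^3+bx^2+cx+d=0: sum=-b, pairwise sum=c, product=-d.
b=-6, c=-5, d=-6
r1+r2+r3 = 6
r1r2+r1r3+r2r3 = -5
r1r2r3 = 6


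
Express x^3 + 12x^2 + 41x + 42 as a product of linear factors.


Try integer roots (divisors of 42). x=-7: p(-7)=0.
Divide out (x + 7): quotient is x^2 + 5x + 6.
Factor the quadratic: (x + 2)(x + 3)
Result: (x + 7)(x + 2)(x + 3)


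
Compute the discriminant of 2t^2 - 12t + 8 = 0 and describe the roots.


D = b^2 - 4ac = (-12)^2 - 4(2)(8) = 144 - 64 = 80
Since D > 0: two distinct irrational roots


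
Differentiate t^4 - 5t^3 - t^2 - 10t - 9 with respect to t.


Apply the power rule term by term:
  d/dt(t^4) = 4t^3
  d/dt(-5t^3) = -15t^2
  d/dt(-t^2) = -2t
  d/dt(-10t) = -10
  d/dt(-9) = 0
p'(t) = 4t^3 - 15t^2 - 2t - 10


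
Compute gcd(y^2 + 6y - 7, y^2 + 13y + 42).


Factor each:
  y^2 + 6y - 7 = (y + 7)(y - 1)
  y^2 + 13y + 42 = (y + 7)(y + 6)
Common monic factor: y + 7


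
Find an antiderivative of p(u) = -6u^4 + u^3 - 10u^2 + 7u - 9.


Reverse power rule on each term:
  ∫ -6u^4 du = -(6/5)u^5
  ∫ u^3 du = (1/4)u^4
  ∫ -10u^2 du = -(10/3)u^3
  ∫ 7u du = (7/2)u^2
  ∫ -9 du = -9u
F(u) = -(6/5)u^5 + (1/4)u^4 - (10/3)u^3 + (7/2)u^2 - 9u + C


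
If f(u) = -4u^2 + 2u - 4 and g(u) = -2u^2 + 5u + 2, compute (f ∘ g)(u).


Substitute g(u) into f:
f(g(u)) = -4*(-2u^2 + 5u + 2)^2 + 2*(-2u^2 + 5u + 2) + (-4)
(-2u^2 + 5u + 2)^2 = 4u^4 - 20u^3 + 17u^2 + 20u + 4
Expand and combine: -16u^4 + 80u^3 - 72u^2 - 70u - 16


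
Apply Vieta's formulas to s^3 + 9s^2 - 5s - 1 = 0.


Monic cubic s^3+bs^2+cs+d=0: sum=-b, pairwise sum=c, product=-d.
b=9, c=-5, d=-1
r1+r2+r3 = -9
r1r2+r1r3+r2r3 = -5
r1r2r3 = 1


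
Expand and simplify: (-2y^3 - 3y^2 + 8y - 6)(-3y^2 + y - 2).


Distribute each term of the first polynomial:
  (-2y^3)(-3y^2 + y - 2) = 6y^5 - 2y^4 + 4y^3
  (-3y^2)(-3y^2 + y - 2) = 9y^4 - 3y^3 + 6y^2
  (8y)(-3y^2 + y - 2) = -24y^3 + 8y^2 - 16y
  (-6)(-3y^2 + y - 2) = 18y^2 - 6y + 12
Sum: 6y^5 + 7y^4 - 23y^3 + 32y^2 - 22y + 12


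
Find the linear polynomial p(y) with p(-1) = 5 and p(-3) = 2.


p(y) = my + b. Using p(-1)=5, p(-3)=2:
m = (5 - 2)/(-1 + 3) = 3/2 = 3/2
b = 5 - m*(-1) = 5 + 3/2 = 13/2
p(y) = (3/2)y + (13/2)


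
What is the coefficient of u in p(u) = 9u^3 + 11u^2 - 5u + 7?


Read off the coefficient of u: -5


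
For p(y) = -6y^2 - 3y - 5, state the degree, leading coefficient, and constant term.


Highest power of y is 2, with coefficient -6. Constant term is -5.
Degree = 2, leading coefficient = -6, constant term = -5


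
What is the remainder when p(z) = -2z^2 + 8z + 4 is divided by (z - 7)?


By the Remainder Theorem, the remainder equals p(7):
  -2*(7)^2 = -98
  8*(7)^1 = 56
  constant: 4
Sum: -98 + 56 + 4 = -38


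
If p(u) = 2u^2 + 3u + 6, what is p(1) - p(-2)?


p(1) = 11
p(-2) = 8
p(1) - p(-2) = 11 - 8 = 3


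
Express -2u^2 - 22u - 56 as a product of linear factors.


Roots satisfy r1 + r2 = -b/a = -11 and r1*r2 = c/a = 28.
So r1 = -4, r2 = -7.
-2u^2 - 22u - 56 = -2(u - r1)(u - r2) = -2(u + 4)(u + 7)


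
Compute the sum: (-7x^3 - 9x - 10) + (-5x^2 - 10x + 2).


Align terms by degree and add:
  -7x^3 - 9x - 10
  -5x^2 - 10x + 2
= -7x^3 - 5x^2 - 19x - 8


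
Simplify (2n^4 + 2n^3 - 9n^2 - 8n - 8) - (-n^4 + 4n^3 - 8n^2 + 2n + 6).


Distribute the minus sign:
  (2n^4 + 2n^3 - 9n^2 - 8n - 8)
- (-n^4 + 4n^3 - 8n^2 + 2n + 6)
Negate second polynomial: n^4 - 4n^3 + 8n^2 - 2n - 6
Add: 3n^4 - 2n^3 - n^2 - 10n - 14


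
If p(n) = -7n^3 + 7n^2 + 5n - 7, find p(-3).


Using direct substitution:
  -7 * (-3)^3 = 189
  7 * (-3)^2 = 63
  5 * (-3)^1 = -15
  constant: -7
Sum = 189 + 63 - 15 - 7 = 230


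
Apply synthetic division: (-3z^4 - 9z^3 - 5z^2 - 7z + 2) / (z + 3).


Synthetic division with c = -3. Coefficients: -3, -9, -5, -7, 2
Bring down -3.
  -3 * -3 = 9; 9 - 9 = 0
  0 * -3 = 0; 0 - 5 = -5
  -5 * -3 = 15; 15 - 7 = 8
  8 * -3 = -24; -24 + 2 = -22
Quotient: -3z^3 - 5z + 8, Remainder: -22


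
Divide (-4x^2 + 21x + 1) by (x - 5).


(-4x^2 + 21x + 1) / (x - 5)
Step 1: -4x * (x - 5) = -4x^2 + 20x; subtract.
Step 2: 1 * (x - 5) = x - 5; subtract.
Quotient: -4x + 1, Remainder: 6


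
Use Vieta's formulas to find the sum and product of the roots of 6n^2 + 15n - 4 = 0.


For an^2+bn+c=0: sum = -b/a, product = c/a.
a=6, b=15, c=-4
Sum = -(15)/6 = -5/2
Product = (-4)/6 = -2/3


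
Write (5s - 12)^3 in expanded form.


Expand (5s - 12)^3 by repeated multiplication:
  (5s - 12)^2 = 25s^2 - 120s + 144
= 125s^3 - 900s^2 + 2160s - 1728


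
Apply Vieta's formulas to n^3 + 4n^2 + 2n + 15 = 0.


Monic cubic n^3+bn^2+cn+d=0: sum=-b, pairwise sum=c, product=-d.
b=4, c=2, d=15
r1+r2+r3 = -4
r1r2+r1r3+r2r3 = 2
r1r2r3 = -15


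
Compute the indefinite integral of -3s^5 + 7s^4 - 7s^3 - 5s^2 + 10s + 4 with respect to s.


Reverse power rule on each term:
  ∫ -3s^5 ds = -(1/2)s^6
  ∫ 7s^4 ds = (7/5)s^5
  ∫ -7s^3 ds = -(7/4)s^4
  ∫ -5s^2 ds = -(5/3)s^3
  ∫ 10s ds = 5s^2
  ∫ 4 ds = 4s
F(s) = -(1/2)s^6 + (7/5)s^5 - (7/4)s^4 - (5/3)s^3 + 5s^2 + 4s + C


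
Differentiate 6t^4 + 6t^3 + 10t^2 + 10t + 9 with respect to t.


Apply the power rule term by term:
  d/dt(6t^4) = 24t^3
  d/dt(6t^3) = 18t^2
  d/dt(10t^2) = 20t
  d/dt(10t) = 10
  d/dt(9) = 0
p'(t) = 24t^3 + 18t^2 + 20t + 10
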